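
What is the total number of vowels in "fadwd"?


Input string: 'fadwd'
Operation: count vowels (a, e, i, o, u)
Scan: s[0]='f', s[1]='a' (vowel), s[2]='d', s[3]='w', s[4]='d'
Vowels found: 1
Result: 1


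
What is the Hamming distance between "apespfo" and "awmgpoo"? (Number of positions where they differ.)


String 1: 'apespfo'
String 2: 'awmgpoo'
Compare each position: pos 0: 'a'=='a', pos 1: 'p'!='w', pos 2: 'e'!='m', pos 3: 's'!='g', pos 4: 'p'=='p', pos 5: 'f'!='o', pos 6: 'o'=='o'
Differing positions: 4
Hamming distance: 4


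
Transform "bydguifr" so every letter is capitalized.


Input string: 'bydguifr'
Operation: convert each letter to uppercase
Mapping: 'b'->'B', 'y'->'Y', 'd'->'D', 'g'->'G', 'u'->'U', 'i'->'I', 'f'->'F', 'r'->'R'
Result: BYDGUIFR


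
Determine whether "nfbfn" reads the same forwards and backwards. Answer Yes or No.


Input string: 'nfbfn'
Reversed: 'nfbfn'
Compare pairs: s[0]='n' vs s[4]='n' (match), s[1]='f' vs s[3]='f' (match)
Palindrome: Yes


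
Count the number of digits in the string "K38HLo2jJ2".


Input string: 'K38HLo2jJ2'
Operation: count digit characters (0-9)
Scan: 'K', '3'(digit), '8'(digit), 'H', 'L', 'o', '2'(digit), 'j', 'J', '2'(digit)
Digits found: 4
Result: 4


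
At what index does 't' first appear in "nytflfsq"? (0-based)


Input string: 'nytflfsq'
Target: 't'
Scanning left to right: s[0]='n', s[1]='y', s[2]='t'
First match at index: 2


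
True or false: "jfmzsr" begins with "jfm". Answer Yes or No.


Input string: 'jfmzsr'
Prefix to check: 'jfm'
First 3 characters of input: 'jfm'
Match: True
Result: Yes


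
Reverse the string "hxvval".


Input string: 'hxvval'
Operation: reverse character order
Original order: 'h' -> 'x' -> 'v' -> 'v' -> 'a' -> 'l'
Reversed order: 'l' -> 'a' -> 'v' -> 'v' -> 'x' -> 'h'
Result: lavvxh


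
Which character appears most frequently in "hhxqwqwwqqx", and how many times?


Input: 'hhxqwqwwqqx'
Operation: tally each character
Counts: 'h':2, 'q':4, 'w':3, 'x':2
Maximum: 'q' appears 4 times


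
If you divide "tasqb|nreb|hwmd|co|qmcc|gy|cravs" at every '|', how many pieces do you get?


Input string: 'tasqb|nreb|hwmd|co|qmcc|gy|cravs'
Delimiter: '|'
Split result: 'tasqb', 'nreb', 'hwmd', 'co', 'qmcc', 'gy', 'cravs'
Number of parts: 7


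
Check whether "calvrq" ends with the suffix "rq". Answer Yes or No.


Input string: 'calvrq'
Suffix to check: 'rq'
Last 2 characters of input: 'rq'
Match: True
Result: Yes


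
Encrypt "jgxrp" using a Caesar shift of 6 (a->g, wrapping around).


Input: 'jgxrp', shift = 6
Operation: for each letter, (position + 6) mod 26
Mapping: 'j'(9+6=15)->'p', 'g'(6+6=12)->'m', 'x'(23+6=29, 29 mod 26=3)->'d', 'r'(17+6=23)->'x', 'p'(15+6=21)->'v'
Result: pmdxv


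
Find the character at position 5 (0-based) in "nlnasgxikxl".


Input string: 'nlnasgxikxl'
Operation: get character at index 5
Index mapping: s[0]='n', s[1]='l', s[2]='n', s[3]='a', s[4]='s', s[5]='g'
Result: 'g'


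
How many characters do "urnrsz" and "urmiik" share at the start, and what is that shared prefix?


String 1: 'urnrsz'
String 2: 'urmiik'
Compare position by position:
pos 0: 'u' vs 'u' match
pos 1: 'r' vs 'r' match
pos 2: 'n' vs 'm' differ -> stop
Longest common prefix: "ur" (length 2)


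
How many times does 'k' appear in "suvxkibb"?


Input string: 'suvxkibb'
Target character: 'k'
Scan each position: s[4]='k'
Matches found at indices: 4
Total: 1


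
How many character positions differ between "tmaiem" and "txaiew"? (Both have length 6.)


String 1: 'tmaiem'
String 2: 'txaiew'
Compare each position: pos 0: 't'=='t', pos 1: 'm'!='x', pos 2: 'a'=='a', pos 3: 'i'=='i', pos 4: 'e'=='e', pos 5: 'm'!='w'
Differing positions: 2
Hamming distance: 2


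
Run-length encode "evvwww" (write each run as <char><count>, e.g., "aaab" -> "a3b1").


Input: 'evvwww'
Operation: identify consecutive runs
Runs: 'e' -> e1, 'vv' -> v2, 'www' -> w3
Encoded: e1v2w3


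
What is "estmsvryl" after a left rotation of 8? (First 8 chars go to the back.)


Input: 'estmsvryl', shift = 8
Operation: split at index 8 and swap parts
Front part s[0:8] = 'estmsvry'
Back part s[8:] = 'l'
Rotated = back + front = 'l' + 'estmsvry'
Result: lestmsvry


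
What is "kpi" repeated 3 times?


Input string: 'kpi'
Operation: repeat 3 times
Concatenation: 'kpi' + 'kpi' + 'kpi'
Result: kpikpikpi


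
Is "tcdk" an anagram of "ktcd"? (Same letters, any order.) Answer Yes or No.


String 1: 'ktcd' -> sorted: 'cdkt'
String 2: 'tcdk' -> sorted: 'cdkt'
Compare sorted forms: 'cdkt' == 'cdkt'
Anagram: Yes


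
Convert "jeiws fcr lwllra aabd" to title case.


Input string: 'jeiws fcr lwllra aabd'
Operation: capitalize first letter of each word
Word transformations: 'jeiws'->'Jeiws', 'fcr'->'Fcr', 'lwllra'->'Lwllra', 'aabd'->'Aabd'
Result: Jeiws Fcr Lwllra Aabd


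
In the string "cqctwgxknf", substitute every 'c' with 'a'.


Input string: 'cqctwgxknf'
Operation: replace 'c' with 'a'
Positions of 'c': 0, 2
After replacement: aqatwgxknf


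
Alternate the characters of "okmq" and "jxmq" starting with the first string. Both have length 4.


String 1: 'okmq'
String 2: 'jxmq'
Operation: alternate characters
Pairs: 'o'+'j', 'k'+'x', 'm'+'m', 'q'+'q'
Result: ojkxmmqq


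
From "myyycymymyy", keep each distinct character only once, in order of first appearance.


Input: 'myyycymymyy'
Operation: keep first occurrence of each character
Scan: s[0]='m' new -> keep; s[1]='y' new -> keep; s[2]='y' seen -> skip; s[3]='y' seen -> skip; s[4]='c' new -> keep; s[5]='y' seen -> skip; s[6]='m' seen -> skip; s[7]='y' seen -> skip; s[8]='m' seen -> skip; s[9]='y' seen -> skip; s[10]='y' seen -> skip
Result: myc


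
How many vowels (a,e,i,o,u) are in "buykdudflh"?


Input string: 'buykdudflh'
Operation: count vowels (a, e, i, o, u)
Scan: s[0]='b', s[1]='u' (vowel), s[2]='y', s[3]='k', s[4]='d', s[5]='u' (vowel), s[6]='d', s[7]='f', s[8]='l', s[9]='h'
Vowels found: 2
Result: 2


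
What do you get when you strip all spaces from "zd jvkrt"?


Input string: 'zd jvkrt'
Operation: remove all spaces
Words: 'zd', 'jvkrt'
Join without spaces: zdjvkrt


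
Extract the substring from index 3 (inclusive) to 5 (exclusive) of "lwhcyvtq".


Input string: 'lwhcyvtq'
Operation: slice [3:5]
Extract characters: s[3]='c', s[4]='y'
Result: cy


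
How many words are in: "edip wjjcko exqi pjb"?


Input string: 'edip wjjcko exqi pjb'
Operation: split by spaces
Words found: 'edip', 'wjjcko', 'exqi', 'pjb'
Word count: 4


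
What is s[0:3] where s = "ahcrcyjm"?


Input string: 'ahcrcyjm'
Operation: slice [0:3]
Extract characters: s[0]='a', s[1]='h', s[2]='c'
Result: ahc


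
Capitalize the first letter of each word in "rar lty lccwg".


Input string: 'rar lty lccwg'
Operation: capitalize first letter of each word
Word transformations: 'rar'->'Rar', 'lty'->'Lty', 'lccwg'->'Lccwg'
Result: Rar Lty Lccwg


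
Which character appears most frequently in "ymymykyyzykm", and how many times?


Input: 'ymymykyyzykm'
Operation: tally each character
Counts: 'k':2, 'm':3, 'y':6, 'z':1
Maximum: 'y' appears 6 times


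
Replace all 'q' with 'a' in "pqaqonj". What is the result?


Input string: 'pqaqonj'
Operation: replace 'q' with 'a'
Positions of 'q': 1, 3
After replacement: paaaonj


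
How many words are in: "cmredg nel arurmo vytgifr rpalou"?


Input string: 'cmredg nel arurmo vytgifr rpalou'
Operation: split by spaces
Words found: 'cmredg', 'nel', 'arurmo', 'vytgifr', 'rpalou'
Word count: 5


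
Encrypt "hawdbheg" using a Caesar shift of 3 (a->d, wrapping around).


Input: 'hawdbheg', shift = 3
Operation: for each letter, (position + 3) mod 26
Mapping: 'h'(7+3=10)->'k', 'a'(0+3=3)->'d', 'w'(22+3=25)->'z', 'd'(3+3=6)->'g', 'b'(1+3=4)->'e', 'h'(7+3=10)->'k', 'e'(4+3=7)->'h', 'g'(6+3=9)->'j'
Result: kdzgekhj


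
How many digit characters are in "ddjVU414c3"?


Input string: 'ddjVU414c3'
Operation: count digit characters (0-9)
Scan: 'd', 'd', 'j', 'V', 'U', '4'(digit), '1'(digit), '4'(digit), 'c', '3'(digit)
Digits found: 4
Result: 4


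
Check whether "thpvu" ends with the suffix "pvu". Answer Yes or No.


Input string: 'thpvu'
Suffix to check: 'pvu'
Last 3 characters of input: 'pvu'
Match: True
Result: Yes


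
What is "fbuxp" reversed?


Input string: 'fbuxp'
Operation: reverse character order
Original order: 'f' -> 'b' -> 'u' -> 'x' -> 'p'
Reversed order: 'p' -> 'x' -> 'u' -> 'b' -> 'f'
Result: pxubf


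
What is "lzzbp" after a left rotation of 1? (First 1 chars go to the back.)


Input: 'lzzbp', shift = 1
Operation: split at index 1 and swap parts
Front part s[0:1] = 'l'
Back part s[1:] = 'zzbp'
Rotated = back + front = 'zzbp' + 'l'
Result: zzbpl


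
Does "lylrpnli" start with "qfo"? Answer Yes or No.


Input string: 'lylrpnli'
Prefix to check: 'qfo'
First 3 characters of input: 'lyl'
Match: False
Result: No


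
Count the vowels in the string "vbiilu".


Input string: 'vbiilu'
Operation: count vowels (a, e, i, o, u)
Scan: s[0]='v', s[1]='b', s[2]='i' (vowel), s[3]='i' (vowel), s[4]='l', s[5]='u' (vowel)
Vowels found: 3
Result: 3


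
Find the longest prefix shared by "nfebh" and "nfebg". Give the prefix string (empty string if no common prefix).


String 1: 'nfebh'
String 2: 'nfebg'
Compare position by position:
pos 0: 'n' vs 'n' match
pos 1: 'f' vs 'f' match
pos 2: 'e' vs 'e' match
pos 3: 'b' vs 'b' match
pos 4: 'h' vs 'g' differ -> stop
Longest common prefix: "nfeb" (length 4)


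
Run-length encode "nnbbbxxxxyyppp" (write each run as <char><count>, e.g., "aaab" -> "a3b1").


Input: 'nnbbbxxxxyyppp'
Operation: identify consecutive runs
Runs: 'nn' -> n2, 'bbb' -> b3, 'xxxx' -> x4, 'yy' -> y2, 'ppp' -> p3
Encoded: n2b3x4y2p3


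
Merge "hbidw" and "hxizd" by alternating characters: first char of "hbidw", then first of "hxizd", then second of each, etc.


String 1: 'hbidw'
String 2: 'hxizd'
Operation: alternate characters
Pairs: 'h'+'h', 'b'+'x', 'i'+'i', 'd'+'z', 'w'+'d'
Result: hhbxiidzwd


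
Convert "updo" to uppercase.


Input string: 'updo'
Operation: convert each letter to uppercase
Mapping: 'u'->'U', 'p'->'P', 'd'->'D', 'o'->'O'
Result: UPDO


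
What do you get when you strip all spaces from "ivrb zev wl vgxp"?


Input string: 'ivrb zev wl vgxp'
Operation: remove all spaces
Words: 'ivrb', 'zev', 'wl', 'vgxp'
Join without spaces: ivrbzevwlvgxp


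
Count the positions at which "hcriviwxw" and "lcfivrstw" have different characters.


String 1: 'hcriviwxw'
String 2: 'lcfivrstw'
Compare each position: pos 0: 'h'!='l', pos 1: 'c'=='c', pos 2: 'r'!='f', pos 3: 'i'=='i', pos 4: 'v'=='v', pos 5: 'i'!='r', pos 6: 'w'!='s', pos 7: 'x'!='t', pos 8: 'w'=='w'
Differing positions: 5
Hamming distance: 5


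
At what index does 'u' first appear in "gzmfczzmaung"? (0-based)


Input string: 'gzmfczzmaung'
Target: 'u'
Scanning left to right: s[0]='g', s[1]='z', s[2]='m', s[3]='f', s[4]='c', s[5]='z', s[6]='z', s[7]='m', s[8]='a', s[9]='u'
First match at index: 9


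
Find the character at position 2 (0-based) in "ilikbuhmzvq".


Input string: 'ilikbuhmzvq'
Operation: get character at index 2
Index mapping: s[0]='i', s[1]='l', s[2]='i'
Result: 'i'


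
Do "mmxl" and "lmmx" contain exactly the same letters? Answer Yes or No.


String 1: 'mmxl' -> sorted: 'lmmx'
String 2: 'lmmx' -> sorted: 'lmmx'
Compare sorted forms: 'lmmx' == 'lmmx'
Anagram: Yes


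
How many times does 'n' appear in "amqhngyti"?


Input string: 'amqhngyti'
Target character: 'n'
Scan each position: s[4]='n'
Matches found at indices: 4
Total: 1


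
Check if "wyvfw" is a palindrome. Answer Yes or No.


Input string: 'wyvfw'
Reversed: 'wfvyw'
Compare pairs: s[0]='w' vs s[4]='w' (match), s[1]='y' vs s[3]='f' (mismatch)
Palindrome: No


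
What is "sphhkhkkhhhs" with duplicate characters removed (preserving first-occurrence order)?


Input: 'sphhkhkkhhhs'
Operation: keep first occurrence of each character
Scan: s[0]='s' new -> keep; s[1]='p' new -> keep; s[2]='h' new -> keep; s[3]='h' seen -> skip; s[4]='k' new -> keep; s[5]='h' seen -> skip; s[6]='k' seen -> skip; s[7]='k' seen -> skip; s[8]='h' seen -> skip; s[9]='h' seen -> skip; s[10]='h' seen -> skip; s[11]='s' seen -> skip
Result: sphk


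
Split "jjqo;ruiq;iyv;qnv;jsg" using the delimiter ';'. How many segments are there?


Input string: 'jjqo;ruiq;iyv;qnv;jsg'
Delimiter: ';'
Split result: 'jjqo', 'ruiq', 'iyv', 'qnv', 'jsg'
Number of parts: 5


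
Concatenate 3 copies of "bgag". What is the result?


Input string: 'bgag'
Operation: repeat 3 times
Concatenation: 'bgag' + 'bgag' + 'bgag'
Result: bgagbgagbgag


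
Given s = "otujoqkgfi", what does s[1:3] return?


Input string: 'otujoqkgfi'
Operation: slice [1:3]
Extract characters: s[1]='t', s[2]='u'
Result: tu


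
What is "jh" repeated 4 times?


Input string: 'jh'
Operation: repeat 4 times
Concatenation: 'jh' + 'jh' + 'jh' + 'jh'
Result: jhjhjhjh


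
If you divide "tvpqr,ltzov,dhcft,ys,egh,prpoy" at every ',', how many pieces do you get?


Input string: 'tvpqr,ltzov,dhcft,ys,egh,prpoy'
Delimiter: ','
Split result: 'tvpqr', 'ltzov', 'dhcft', 'ys', 'egh', 'prpoy'
Number of parts: 6


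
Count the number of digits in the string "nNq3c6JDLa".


Input string: 'nNq3c6JDLa'
Operation: count digit characters (0-9)
Scan: 'n', 'N', 'q', '3'(digit), 'c', '6'(digit), 'J', 'D', 'L', 'a'
Digits found: 2
Result: 2


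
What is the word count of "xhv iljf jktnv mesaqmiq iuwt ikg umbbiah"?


Input string: 'xhv iljf jktnv mesaqmiq iuwt ikg umbbiah'
Operation: split by spaces
Words found: 'xhv', 'iljf', 'jktnv', 'mesaqmiq', 'iuwt', 'ikg', 'umbbiah'
Word count: 7


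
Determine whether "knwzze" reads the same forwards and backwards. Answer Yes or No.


Input string: 'knwzze'
Reversed: 'ezzwnk'
Compare pairs: s[0]='k' vs s[5]='e' (mismatch), s[1]='n' vs s[4]='z' (mismatch), s[2]='w' vs s[3]='z' (mismatch)
Palindrome: No


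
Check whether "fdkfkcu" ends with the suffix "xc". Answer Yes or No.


Input string: 'fdkfkcu'
Suffix to check: 'xc'
Last 2 characters of input: 'cu'
Match: False
Result: No


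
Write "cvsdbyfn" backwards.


Input string: 'cvsdbyfn'
Operation: reverse character order
Original order: 'c' -> 'v' -> 's' -> 'd' -> 'b' -> 'y' -> 'f' -> 'n'
Reversed order: 'n' -> 'f' -> 'y' -> 'b' -> 'd' -> 's' -> 'v' -> 'c'
Result: nfybdsvc


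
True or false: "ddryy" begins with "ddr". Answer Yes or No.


Input string: 'ddryy'
Prefix to check: 'ddr'
First 3 characters of input: 'ddr'
Match: True
Result: Yes


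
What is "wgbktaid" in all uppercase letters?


Input string: 'wgbktaid'
Operation: convert each letter to uppercase
Mapping: 'w'->'W', 'g'->'G', 'b'->'B', 'k'->'K', 't'->'T', 'a'->'A', 'i'->'I', 'd'->'D'
Result: WGBKTAID


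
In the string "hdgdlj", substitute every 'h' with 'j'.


Input string: 'hdgdlj'
Operation: replace 'h' with 'j'
Positions of 'h': 0
After replacement: jdgdlj


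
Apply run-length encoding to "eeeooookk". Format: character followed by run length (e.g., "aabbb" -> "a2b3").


Input: 'eeeooookk'
Operation: identify consecutive runs
Runs: 'eee' -> e3, 'oooo' -> o4, 'kk' -> k2
Encoded: e3o4k2


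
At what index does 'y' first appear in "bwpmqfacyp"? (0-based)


Input string: 'bwpmqfacyp'
Target: 'y'
Scanning left to right: s[0]='b', s[1]='w', s[2]='p', s[3]='m', s[4]='q', s[5]='f', s[6]='a', s[7]='c', s[8]='y'
First match at index: 8


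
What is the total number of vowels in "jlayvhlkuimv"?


Input string: 'jlayvhlkuimv'
Operation: count vowels (a, e, i, o, u)
Scan: s[0]='j', s[1]='l', s[2]='a' (vowel), s[3]='y', s[4]='v', s[5]='h', s[6]='l', s[7]='k', s[8]='u' (vowel), s[9]='i' (vowel), s[10]='m', s[11]='v'
Vowels found: 3
Result: 3


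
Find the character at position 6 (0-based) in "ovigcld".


Input string: 'ovigcld'
Operation: get character at index 6
Index mapping: s[0]='o', s[1]='v', s[2]='i', s[3]='g', s[4]='c', s[5]='l', s[6]='d'
Result: 'd'


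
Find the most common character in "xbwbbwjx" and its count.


Input: 'xbwbbwjx'
Operation: tally each character
Counts: 'b':3, 'j':1, 'w':2, 'x':2
Maximum: 'b' appears 3 times


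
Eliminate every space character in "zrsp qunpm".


Input string: 'zrsp qunpm'
Operation: remove all spaces
Words: 'zrsp', 'qunpm'
Join without spaces: zrspqunpm


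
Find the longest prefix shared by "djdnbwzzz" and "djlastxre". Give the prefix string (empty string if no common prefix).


String 1: 'djdnbwzzz'
String 2: 'djlastxre'
Compare position by position:
pos 0: 'd' vs 'd' match
pos 1: 'j' vs 'j' match
pos 2: 'd' vs 'l' differ -> stop
Longest common prefix: "dj" (length 2)


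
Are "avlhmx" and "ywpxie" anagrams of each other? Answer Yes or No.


String 1: 'avlhmx' -> sorted: 'ahlmvx'
String 2: 'ywpxie' -> sorted: 'eipwxy'
Compare sorted forms: 'ahlmvx' != 'eipwxy'
Anagram: No


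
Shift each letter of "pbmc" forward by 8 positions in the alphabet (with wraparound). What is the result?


Input: 'pbmc', shift = 8
Operation: for each letter, (position + 8) mod 26
Mapping: 'p'(15+8=23)->'x', 'b'(1+8=9)->'j', 'm'(12+8=20)->'u', 'c'(2+8=10)->'k'
Result: xjuk


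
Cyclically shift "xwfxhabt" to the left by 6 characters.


Input: 'xwfxhabt', shift = 6
Operation: split at index 6 and swap parts
Front part s[0:6] = 'xwfxha'
Back part s[6:] = 'bt'
Rotated = back + front = 'bt' + 'xwfxha'
Result: btxwfxha


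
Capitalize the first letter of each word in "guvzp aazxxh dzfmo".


Input string: 'guvzp aazxxh dzfmo'
Operation: capitalize first letter of each word
Word transformations: 'guvzp'->'Guvzp', 'aazxxh'->'Aazxxh', 'dzfmo'->'Dzfmo'
Result: Guvzp Aazxxh Dzfmo


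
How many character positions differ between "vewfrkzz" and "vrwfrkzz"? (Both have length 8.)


String 1: 'vewfrkzz'
String 2: 'vrwfrkzz'
Compare each position: pos 0: 'v'=='v', pos 1: 'e'!='r', pos 2: 'w'=='w', pos 3: 'f'=='f', pos 4: 'r'=='r', pos 5: 'k'=='k', pos 6: 'z'=='z', pos 7: 'z'=='z'
Differing positions: 1
Hamming distance: 1


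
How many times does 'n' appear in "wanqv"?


Input string: 'wanqv'
Target character: 'n'
Scan each position: s[2]='n'
Matches found at indices: 2
Total: 1


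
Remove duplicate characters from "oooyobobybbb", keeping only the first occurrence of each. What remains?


Input: 'oooyobobybbb'
Operation: keep first occurrence of each character
Scan: s[0]='o' new -> keep; s[1]='o' seen -> skip; s[2]='o' seen -> skip; s[3]='y' new -> keep; s[4]='o' seen -> skip; s[5]='b' new -> keep; s[6]='o' seen -> skip; s[7]='b' seen -> skip; s[8]='y' seen -> skip; s[9]='b' seen -> skip; s[10]='b' seen -> skip; s[11]='b' seen -> skip
Result: oyb


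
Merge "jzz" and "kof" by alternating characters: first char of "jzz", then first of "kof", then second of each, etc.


String 1: 'jzz'
String 2: 'kof'
Operation: alternate characters
Pairs: 'j'+'k', 'z'+'o', 'z'+'f'
Result: jkzozf


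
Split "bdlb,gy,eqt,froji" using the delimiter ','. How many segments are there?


Input string: 'bdlb,gy,eqt,froji'
Delimiter: ','
Split result: 'bdlb', 'gy', 'eqt', 'froji'
Number of parts: 4


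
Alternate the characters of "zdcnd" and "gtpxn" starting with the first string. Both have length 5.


String 1: 'zdcnd'
String 2: 'gtpxn'
Operation: alternate characters
Pairs: 'z'+'g', 'd'+'t', 'c'+'p', 'n'+'x', 'd'+'n'
Result: zgdtcpnxdn


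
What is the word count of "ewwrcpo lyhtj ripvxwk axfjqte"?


Input string: 'ewwrcpo lyhtj ripvxwk axfjqte'
Operation: split by spaces
Words found: 'ewwrcpo', 'lyhtj', 'ripvxwk', 'axfjqte'
Word count: 4


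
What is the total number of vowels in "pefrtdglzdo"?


Input string: 'pefrtdglzdo'
Operation: count vowels (a, e, i, o, u)
Scan: s[0]='p', s[1]='e' (vowel), s[2]='f', s[3]='r', s[4]='t', s[5]='d', s[6]='g', s[7]='l', s[8]='z', s[9]='d', s[10]='o' (vowel)
Vowels found: 2
Result: 2


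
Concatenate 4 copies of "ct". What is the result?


Input string: 'ct'
Operation: repeat 4 times
Concatenation: 'ct' + 'ct' + 'ct' + 'ct'
Result: ctctctct


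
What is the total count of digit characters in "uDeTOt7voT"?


Input string: 'uDeTOt7voT'
Operation: count digit characters (0-9)
Scan: 'u', 'D', 'e', 'T', 'O', 't', '7'(digit), 'v', 'o', 'T'
Digits found: 1
Result: 1


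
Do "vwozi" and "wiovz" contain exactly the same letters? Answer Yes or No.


String 1: 'vwozi' -> sorted: 'iovwz'
String 2: 'wiovz' -> sorted: 'iovwz'
Compare sorted forms: 'iovwz' == 'iovwz'
Anagram: Yes


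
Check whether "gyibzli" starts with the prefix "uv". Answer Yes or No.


Input string: 'gyibzli'
Prefix to check: 'uv'
First 2 characters of input: 'gy'
Match: False
Result: No


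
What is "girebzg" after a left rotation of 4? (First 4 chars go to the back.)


Input: 'girebzg', shift = 4
Operation: split at index 4 and swap parts
Front part s[0:4] = 'gire'
Back part s[4:] = 'bzg'
Rotated = back + front = 'bzg' + 'gire'
Result: bzggire


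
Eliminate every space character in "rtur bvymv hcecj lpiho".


Input string: 'rtur bvymv hcecj lpiho'
Operation: remove all spaces
Words: 'rtur', 'bvymv', 'hcecj', 'lpiho'
Join without spaces: rturbvymvhcecjlpiho


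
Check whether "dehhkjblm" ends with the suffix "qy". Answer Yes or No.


Input string: 'dehhkjblm'
Suffix to check: 'qy'
Last 2 characters of input: 'lm'
Match: False
Result: No


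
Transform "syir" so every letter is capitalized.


Input string: 'syir'
Operation: convert each letter to uppercase
Mapping: 's'->'S', 'y'->'Y', 'i'->'I', 'r'->'R'
Result: SYIR


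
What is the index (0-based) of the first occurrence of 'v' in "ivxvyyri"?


Input string: 'ivxvyyri'
Target: 'v'
Scanning left to right: s[0]='i', s[1]='v'
First match at index: 1


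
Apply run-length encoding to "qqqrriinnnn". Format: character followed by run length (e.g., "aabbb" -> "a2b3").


Input: 'qqqrriinnnn'
Operation: identify consecutive runs
Runs: 'qqq' -> q3, 'rr' -> r2, 'ii' -> i2, 'nnnn' -> n4
Encoded: q3r2i2n4


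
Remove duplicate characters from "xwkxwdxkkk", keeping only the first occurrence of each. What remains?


Input: 'xwkxwdxkkk'
Operation: keep first occurrence of each character
Scan: s[0]='x' new -> keep; s[1]='w' new -> keep; s[2]='k' new -> keep; s[3]='x' seen -> skip; s[4]='w' seen -> skip; s[5]='d' new -> keep; s[6]='x' seen -> skip; s[7]='k' seen -> skip; s[8]='k' seen -> skip; s[9]='k' seen -> skip
Result: xwkd


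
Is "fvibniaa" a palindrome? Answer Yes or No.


Input string: 'fvibniaa'
Reversed: 'aainbivf'
Compare pairs: s[0]='f' vs s[7]='a' (mismatch), s[1]='v' vs s[6]='a' (mismatch), s[2]='i' vs s[5]='i' (match), s[3]='b' vs s[4]='n' (mismatch)
Palindrome: No


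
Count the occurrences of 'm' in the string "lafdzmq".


Input string: 'lafdzmq'
Target character: 'm'
Scan each position: s[5]='m'
Matches found at indices: 5
Total: 1


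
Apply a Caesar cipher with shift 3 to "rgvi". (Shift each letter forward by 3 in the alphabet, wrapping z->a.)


Input: 'rgvi', shift = 3
Operation: for each letter, (position + 3) mod 26
Mapping: 'r'(17+3=20)->'u', 'g'(6+3=9)->'j', 'v'(21+3=24)->'y', 'i'(8+3=11)->'l'
Result: ujyl


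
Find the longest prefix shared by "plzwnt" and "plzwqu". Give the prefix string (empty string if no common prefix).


String 1: 'plzwnt'
String 2: 'plzwqu'
Compare position by position:
pos 0: 'p' vs 'p' match
pos 1: 'l' vs 'l' match
pos 2: 'z' vs 'z' match
pos 3: 'w' vs 'w' match
pos 4: 'n' vs 'q' differ -> stop
Longest common prefix: "plzw" (length 4)


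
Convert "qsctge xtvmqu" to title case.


Input string: 'qsctge xtvmqu'
Operation: capitalize first letter of each word
Word transformations: 'qsctge'->'Qsctge', 'xtvmqu'->'Xtvmqu'
Result: Qsctge Xtvmqu


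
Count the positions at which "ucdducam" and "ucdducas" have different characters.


String 1: 'ucdducam'
String 2: 'ucdducas'
Compare each position: pos 0: 'u'=='u', pos 1: 'c'=='c', pos 2: 'd'=='d', pos 3: 'd'=='d', pos 4: 'u'=='u', pos 5: 'c'=='c', pos 6: 'a'=='a', pos 7: 'm'!='s'
Differing positions: 1
Hamming distance: 1


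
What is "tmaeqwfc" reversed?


Input string: 'tmaeqwfc'
Operation: reverse character order
Original order: 't' -> 'm' -> 'a' -> 'e' -> 'q' -> 'w' -> 'f' -> 'c'
Reversed order: 'c' -> 'f' -> 'w' -> 'q' -> 'e' -> 'a' -> 'm' -> 't'
Result: cfwqeamt


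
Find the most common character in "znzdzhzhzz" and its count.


Input: 'znzdzhzhzz'
Operation: tally each character
Counts: 'd':1, 'h':2, 'n':1, 'z':6
Maximum: 'z' appears 6 times


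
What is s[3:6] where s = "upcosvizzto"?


Input string: 'upcosvizzto'
Operation: slice [3:6]
Extract characters: s[3]='o', s[4]='s', s[5]='v'
Result: osv


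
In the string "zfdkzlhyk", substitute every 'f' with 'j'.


Input string: 'zfdkzlhyk'
Operation: replace 'f' with 'j'
Positions of 'f': 1
After replacement: zjdkzlhyk


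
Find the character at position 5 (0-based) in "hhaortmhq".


Input string: 'hhaortmhq'
Operation: get character at index 5
Index mapping: s[0]='h', s[1]='h', s[2]='a', s[3]='o', s[4]='r', s[5]='t'
Result: 't'


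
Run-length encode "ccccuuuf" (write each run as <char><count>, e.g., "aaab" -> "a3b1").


Input: 'ccccuuuf'
Operation: identify consecutive runs
Runs: 'cccc' -> c4, 'uuu' -> u3, 'f' -> f1
Encoded: c4u3f1


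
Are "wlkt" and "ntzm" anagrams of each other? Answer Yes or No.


String 1: 'wlkt' -> sorted: 'kltw'
String 2: 'ntzm' -> sorted: 'mntz'
Compare sorted forms: 'kltw' != 'mntz'
Anagram: No


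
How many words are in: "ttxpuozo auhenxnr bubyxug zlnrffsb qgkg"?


Input string: 'ttxpuozo auhenxnr bubyxug zlnrffsb qgkg'
Operation: split by spaces
Words found: 'ttxpuozo', 'auhenxnr', 'bubyxug', 'zlnrffsb', 'qgkg'
Word count: 5


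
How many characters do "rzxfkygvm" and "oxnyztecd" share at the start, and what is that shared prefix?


String 1: 'rzxfkygvm'
String 2: 'oxnyztecd'
Compare position by position:
pos 0: 'r' vs 'o' differ -> stop
Longest common prefix: "" (length 0)


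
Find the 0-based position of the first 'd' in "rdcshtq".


Input string: 'rdcshtq'
Target: 'd'
Scanning left to right: s[0]='r', s[1]='d'
First match at index: 1


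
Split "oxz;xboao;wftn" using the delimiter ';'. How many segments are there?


Input string: 'oxz;xboao;wftn'
Delimiter: ';'
Split result: 'oxz', 'xboao', 'wftn'
Number of parts: 3


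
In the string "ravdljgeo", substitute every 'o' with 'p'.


Input string: 'ravdljgeo'
Operation: replace 'o' with 'p'
Positions of 'o': 8
After replacement: ravdljgep


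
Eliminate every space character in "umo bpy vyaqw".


Input string: 'umo bpy vyaqw'
Operation: remove all spaces
Words: 'umo', 'bpy', 'vyaqw'
Join without spaces: umobpyvyaqw


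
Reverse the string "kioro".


Input string: 'kioro'
Operation: reverse character order
Original order: 'k' -> 'i' -> 'o' -> 'r' -> 'o'
Reversed order: 'o' -> 'r' -> 'o' -> 'i' -> 'k'
Result: oroik


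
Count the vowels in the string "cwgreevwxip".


Input string: 'cwgreevwxip'
Operation: count vowels (a, e, i, o, u)
Scan: s[0]='c', s[1]='w', s[2]='g', s[3]='r', s[4]='e' (vowel), s[5]='e' (vowel), s[6]='v', s[7]='w', s[8]='x', s[9]='i' (vowel), s[10]='p'
Vowels found: 3
Result: 3


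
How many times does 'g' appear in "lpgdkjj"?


Input string: 'lpgdkjj'
Target character: 'g'
Scan each position: s[2]='g'
Matches found at indices: 2
Total: 1


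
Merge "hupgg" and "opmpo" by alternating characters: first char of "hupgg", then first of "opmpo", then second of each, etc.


String 1: 'hupgg'
String 2: 'opmpo'
Operation: alternate characters
Pairs: 'h'+'o', 'u'+'p', 'p'+'m', 'g'+'p', 'g'+'o'
Result: houppmgpgo


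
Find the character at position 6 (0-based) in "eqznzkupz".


Input string: 'eqznzkupz'
Operation: get character at index 6
Index mapping: s[0]='e', s[1]='q', s[2]='z', s[3]='n', s[4]='z', s[5]='k', s[6]='u'
Result: 'u'


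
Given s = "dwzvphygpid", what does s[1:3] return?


Input string: 'dwzvphygpid'
Operation: slice [1:3]
Extract characters: s[1]='w', s[2]='z'
Result: wz


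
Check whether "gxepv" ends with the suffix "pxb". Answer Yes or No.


Input string: 'gxepv'
Suffix to check: 'pxb'
Last 3 characters of input: 'epv'
Match: False
Result: No


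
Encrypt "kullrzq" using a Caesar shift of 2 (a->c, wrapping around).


Input: 'kullrzq', shift = 2
Operation: for each letter, (position + 2) mod 26
Mapping: 'k'(10+2=12)->'m', 'u'(20+2=22)->'w', 'l'(11+2=13)->'n', 'l'(11+2=13)->'n', 'r'(17+2=19)->'t', 'z'(25+2=27, 27 mod 26=1)->'b', 'q'(16+2=18)->'s'
Result: mwnntbs


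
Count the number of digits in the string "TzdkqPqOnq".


Input string: 'TzdkqPqOnq'
Operation: count digit characters (0-9)
Scan: 'T', 'z', 'd', 'k', 'q', 'P', 'q', 'O', 'n', 'q'
Digits found: 0
Result: 0


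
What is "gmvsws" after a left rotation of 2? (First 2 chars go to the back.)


Input: 'gmvsws', shift = 2
Operation: split at index 2 and swap parts
Front part s[0:2] = 'gm'
Back part s[2:] = 'vsws'
Rotated = back + front = 'vsws' + 'gm'
Result: vswsgm


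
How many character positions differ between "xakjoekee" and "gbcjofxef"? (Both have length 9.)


String 1: 'xakjoekee'
String 2: 'gbcjofxef'
Compare each position: pos 0: 'x'!='g', pos 1: 'a'!='b', pos 2: 'k'!='c', pos 3: 'j'=='j', pos 4: 'o'=='o', pos 5: 'e'!='f', pos 6: 'k'!='x', pos 7: 'e'=='e', pos 8: 'e'!='f'
Differing positions: 6
Hamming distance: 6


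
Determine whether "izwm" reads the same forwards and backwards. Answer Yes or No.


Input string: 'izwm'
Reversed: 'mwzi'
Compare pairs: s[0]='i' vs s[3]='m' (mismatch), s[1]='z' vs s[2]='w' (mismatch)
Palindrome: No


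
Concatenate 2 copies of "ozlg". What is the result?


Input string: 'ozlg'
Operation: repeat 2 times
Concatenation: 'ozlg' + 'ozlg'
Result: ozlgozlg


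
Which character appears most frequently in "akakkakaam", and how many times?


Input: 'akakkakaam'
Operation: tally each character
Counts: 'a':5, 'k':4, 'm':1
Maximum: 'a' appears 5 times


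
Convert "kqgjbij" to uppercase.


Input string: 'kqgjbij'
Operation: convert each letter to uppercase
Mapping: 'k'->'K', 'q'->'Q', 'g'->'G', 'j'->'J', 'b'->'B', 'i'->'I', 'j'->'J'
Result: KQGJBIJ


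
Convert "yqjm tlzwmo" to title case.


Input string: 'yqjm tlzwmo'
Operation: capitalize first letter of each word
Word transformations: 'yqjm'->'Yqjm', 'tlzwmo'->'Tlzwmo'
Result: Yqjm Tlzwmo


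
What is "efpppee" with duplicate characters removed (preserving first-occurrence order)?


Input: 'efpppee'
Operation: keep first occurrence of each character
Scan: s[0]='e' new -> keep; s[1]='f' new -> keep; s[2]='p' new -> keep; s[3]='p' seen -> skip; s[4]='p' seen -> skip; s[5]='e' seen -> skip; s[6]='e' seen -> skip
Result: efp


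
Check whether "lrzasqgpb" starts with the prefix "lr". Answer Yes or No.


Input string: 'lrzasqgpb'
Prefix to check: 'lr'
First 2 characters of input: 'lr'
Match: True
Result: Yes


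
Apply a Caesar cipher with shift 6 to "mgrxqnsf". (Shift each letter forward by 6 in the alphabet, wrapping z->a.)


Input: 'mgrxqnsf', shift = 6
Operation: for each letter, (position + 6) mod 26
Mapping: 'm'(12+6=18)->'s', 'g'(6+6=12)->'m', 'r'(17+6=23)->'x', 'x'(23+6=29, 29 mod 26=3)->'d', 'q'(16+6=22)->'w', 'n'(13+6=19)->'t', 's'(18+6=24)->'y', 'f'(5+6=11)->'l'
Result: smxdwtyl


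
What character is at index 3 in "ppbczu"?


Input string: 'ppbczu'
Operation: get character at index 3
Index mapping: s[0]='p', s[1]='p', s[2]='b', s[3]='c'
Result: 'c'


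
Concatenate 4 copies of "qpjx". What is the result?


Input string: 'qpjx'
Operation: repeat 4 times
Concatenation: 'qpjx' + 'qpjx' + 'qpjx' + 'qpjx'
Result: qpjxqpjxqpjxqpjx


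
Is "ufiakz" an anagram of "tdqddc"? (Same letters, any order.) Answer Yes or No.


String 1: 'tdqddc' -> sorted: 'cdddqt'
String 2: 'ufiakz' -> sorted: 'afikuz'
Compare sorted forms: 'cdddqt' != 'afikuz'
Anagram: No


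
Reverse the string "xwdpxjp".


Input string: 'xwdpxjp'
Operation: reverse character order
Original order: 'x' -> 'w' -> 'd' -> 'p' -> 'x' -> 'j' -> 'p'
Reversed order: 'p' -> 'j' -> 'x' -> 'p' -> 'd' -> 'w' -> 'x'
Result: pjxpdwx


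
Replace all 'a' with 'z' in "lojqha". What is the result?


Input string: 'lojqha'
Operation: replace 'a' with 'z'
Positions of 'a': 5
After replacement: lojqhz


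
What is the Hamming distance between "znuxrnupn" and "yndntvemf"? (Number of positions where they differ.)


String 1: 'znuxrnupn'
String 2: 'yndntvemf'
Compare each position: pos 0: 'z'!='y', pos 1: 'n'=='n', pos 2: 'u'!='d', pos 3: 'x'!='n', pos 4: 'r'!='t', pos 5: 'n'!='v', pos 6: 'u'!='e', pos 7: 'p'!='m', pos 8: 'n'!='f'
Differing positions: 8
Hamming distance: 8


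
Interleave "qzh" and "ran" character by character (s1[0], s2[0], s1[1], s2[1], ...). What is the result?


String 1: 'qzh'
String 2: 'ran'
Operation: alternate characters
Pairs: 'q'+'r', 'z'+'a', 'h'+'n'
Result: qrzahn


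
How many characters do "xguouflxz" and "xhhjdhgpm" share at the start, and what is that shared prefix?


String 1: 'xguouflxz'
String 2: 'xhhjdhgpm'
Compare position by position:
pos 0: 'x' vs 'x' match
pos 1: 'g' vs 'h' differ -> stop
Longest common prefix: "x" (length 1)


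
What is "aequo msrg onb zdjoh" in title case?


Input string: 'aequo msrg onb zdjoh'
Operation: capitalize first letter of each word
Word transformations: 'aequo'->'Aequo', 'msrg'->'Msrg', 'onb'->'Onb', 'zdjoh'->'Zdjoh'
Result: Aequo Msrg Onb Zdjoh


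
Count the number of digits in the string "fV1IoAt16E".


Input string: 'fV1IoAt16E'
Operation: count digit characters (0-9)
Scan: 'f', 'V', '1'(digit), 'I', 'o', 'A', 't', '1'(digit), '6'(digit), 'E'
Digits found: 3
Result: 3


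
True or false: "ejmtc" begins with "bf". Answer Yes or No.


Input string: 'ejmtc'
Prefix to check: 'bf'
First 2 characters of input: 'ej'
Match: False
Result: No


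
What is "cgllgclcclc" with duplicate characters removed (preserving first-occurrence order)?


Input: 'cgllgclcclc'
Operation: keep first occurrence of each character
Scan: s[0]='c' new -> keep; s[1]='g' new -> keep; s[2]='l' new -> keep; s[3]='l' seen -> skip; s[4]='g' seen -> skip; s[5]='c' seen -> skip; s[6]='l' seen -> skip; s[7]='c' seen -> skip; s[8]='c' seen -> skip; s[9]='l' seen -> skip; s[10]='c' seen -> skip
Result: cgl


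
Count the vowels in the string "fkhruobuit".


Input string: 'fkhruobuit'
Operation: count vowels (a, e, i, o, u)
Scan: s[0]='f', s[1]='k', s[2]='h', s[3]='r', s[4]='u' (vowel), s[5]='o' (vowel), s[6]='b', s[7]='u' (vowel), s[8]='i' (vowel), s[9]='t'
Vowels found: 4
Result: 4


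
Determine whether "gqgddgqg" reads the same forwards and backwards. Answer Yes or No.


Input string: 'gqgddgqg'
Reversed: 'gqgddgqg'
Compare pairs: s[0]='g' vs s[7]='g' (match), s[1]='q' vs s[6]='q' (match), s[2]='g' vs s[5]='g' (match), s[3]='d' vs s[4]='d' (match)
Palindrome: Yes


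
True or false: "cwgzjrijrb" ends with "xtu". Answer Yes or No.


Input string: 'cwgzjrijrb'
Suffix to check: 'xtu'
Last 3 characters of input: 'jrb'
Match: False
Result: No


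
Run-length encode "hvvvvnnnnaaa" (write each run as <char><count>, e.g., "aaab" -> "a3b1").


Input: 'hvvvvnnnnaaa'
Operation: identify consecutive runs
Runs: 'h' -> h1, 'vvvv' -> v4, 'nnnn' -> n4, 'aaa' -> a3
Encoded: h1v4n4a3


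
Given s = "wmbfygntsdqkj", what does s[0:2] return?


Input string: 'wmbfygntsdqkj'
Operation: slice [0:2]
Extract characters: s[0]='w', s[1]='m'
Result: wm


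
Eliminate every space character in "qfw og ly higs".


Input string: 'qfw og ly higs'
Operation: remove all spaces
Words: 'qfw', 'og', 'ly', 'higs'
Join without spaces: qfwoglyhigs


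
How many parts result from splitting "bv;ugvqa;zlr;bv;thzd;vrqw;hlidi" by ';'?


Input string: 'bv;ugvqa;zlr;bv;thzd;vrqw;hlidi'
Delimiter: ';'
Split result: 'bv', 'ugvqa', 'zlr', 'bv', 'thzd', 'vrqw', 'hlidi'
Number of parts: 7


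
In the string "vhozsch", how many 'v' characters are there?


Input string: 'vhozsch'
Target character: 'v'
Scan each position: s[0]='v'
Matches found at indices: 0
Total: 1


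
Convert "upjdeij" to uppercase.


Input string: 'upjdeij'
Operation: convert each letter to uppercase
Mapping: 'u'->'U', 'p'->'P', 'j'->'J', 'd'->'D', 'e'->'E', 'i'->'I', 'j'->'J'
Result: UPJDEIJ


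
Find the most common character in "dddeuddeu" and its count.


Input: 'dddeuddeu'
Operation: tally each character
Counts: 'd':5, 'e':2, 'u':2
Maximum: 'd' appears 5 times


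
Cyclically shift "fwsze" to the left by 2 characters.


Input: 'fwsze', shift = 2
Operation: split at index 2 and swap parts
Front part s[0:2] = 'fw'
Back part s[2:] = 'sze'
Rotated = back + front = 'sze' + 'fw'
Result: szefw


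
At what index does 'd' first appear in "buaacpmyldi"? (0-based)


Input string: 'buaacpmyldi'
Target: 'd'
Scanning left to right: s[0]='b', s[1]='u', s[2]='a', s[3]='a', s[4]='c', s[5]='p', s[6]='m', s[7]='y', s[8]='l', s[9]='d'
First match at index: 9


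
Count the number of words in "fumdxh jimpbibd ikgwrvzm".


Input string: 'fumdxh jimpbibd ikgwrvzm'
Operation: split by spaces
Words found: 'fumdxh', 'jimpbibd', 'ikgwrvzm'
Word count: 3


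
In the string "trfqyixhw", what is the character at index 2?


Input string: 'trfqyixhw'
Operation: get character at index 2
Index mapping: s[0]='t', s[1]='r', s[2]='f'
Result: 'f'


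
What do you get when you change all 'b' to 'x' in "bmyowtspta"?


Input string: 'bmyowtspta'
Operation: replace 'b' with 'x'
Positions of 'b': 0
After replacement: xmyowtspta


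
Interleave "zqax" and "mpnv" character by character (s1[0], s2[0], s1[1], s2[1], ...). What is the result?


String 1: 'zqax'
String 2: 'mpnv'
Operation: alternate characters
Pairs: 'z'+'m', 'q'+'p', 'a'+'n', 'x'+'v'
Result: zmqpanxv


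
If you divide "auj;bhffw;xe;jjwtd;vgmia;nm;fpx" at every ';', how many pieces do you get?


Input string: 'auj;bhffw;xe;jjwtd;vgmia;nm;fpx'
Delimiter: ';'
Split result: 'auj', 'bhffw', 'xe', 'jjwtd', 'vgmia', 'nm', 'fpx'
Number of parts: 7


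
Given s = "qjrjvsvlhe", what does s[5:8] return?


Input string: 'qjrjvsvlhe'
Operation: slice [5:8]
Extract characters: s[5]='s', s[6]='v', s[7]='l'
Result: svl


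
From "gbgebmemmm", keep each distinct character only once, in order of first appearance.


Input: 'gbgebmemmm'
Operation: keep first occurrence of each character
Scan: s[0]='g' new -> keep; s[1]='b' new -> keep; s[2]='g' seen -> skip; s[3]='e' new -> keep; s[4]='b' seen -> skip; s[5]='m' new -> keep; s[6]='e' seen -> skip; s[7]='m' seen -> skip; s[8]='m' seen -> skip; s[9]='m' seen -> skip
Result: gbem


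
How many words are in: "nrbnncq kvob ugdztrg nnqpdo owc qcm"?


Input string: 'nrbnncq kvob ugdztrg nnqpdo owc qcm'
Operation: split by spaces
Words found: 'nrbnncq', 'kvob', 'ugdztrg', 'nnqpdo', 'owc', 'qcm'
Word count: 6


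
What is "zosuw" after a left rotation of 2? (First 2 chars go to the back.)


Input: 'zosuw', shift = 2
Operation: split at index 2 and swap parts
Front part s[0:2] = 'zo'
Back part s[2:] = 'suw'
Rotated = back + front = 'suw' + 'zo'
Result: suwzo


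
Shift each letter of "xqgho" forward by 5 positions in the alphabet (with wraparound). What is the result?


Input: 'xqgho', shift = 5
Operation: for each letter, (position + 5) mod 26
Mapping: 'x'(23+5=28, 28 mod 26=2)->'c', 'q'(16+5=21)->'v', 'g'(6+5=11)->'l', 'h'(7+5=12)->'m', 'o'(14+5=19)->'t'
Result: cvlmt


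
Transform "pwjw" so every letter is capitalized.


Input string: 'pwjw'
Operation: convert each letter to uppercase
Mapping: 'p'->'P', 'w'->'W', 'j'->'J', 'w'->'W'
Result: PWJW
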